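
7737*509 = 3938133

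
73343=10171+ 63172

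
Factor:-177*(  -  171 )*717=21701439 = 3^4 * 19^1 * 59^1*239^1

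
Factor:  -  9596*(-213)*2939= 2^2*3^1*71^1*2399^1*2939^1 = 6007163172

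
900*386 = 347400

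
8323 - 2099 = 6224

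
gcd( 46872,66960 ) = 6696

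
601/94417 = 601/94417 = 0.01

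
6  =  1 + 5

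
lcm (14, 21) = 42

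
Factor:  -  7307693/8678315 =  - 5^ ( - 1)*47^( - 1)*53^1*173^1*797^1*36929^(- 1) 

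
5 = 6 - 1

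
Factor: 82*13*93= 2^1* 3^1*13^1*31^1 * 41^1 = 99138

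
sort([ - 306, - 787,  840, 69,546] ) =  [ - 787, - 306, 69,546, 840]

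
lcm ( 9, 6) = 18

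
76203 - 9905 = 66298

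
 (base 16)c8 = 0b11001000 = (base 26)7i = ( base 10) 200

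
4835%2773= 2062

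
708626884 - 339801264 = 368825620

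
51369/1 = 51369 = 51369.00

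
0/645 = 0 = 0.00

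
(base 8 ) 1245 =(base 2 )1010100101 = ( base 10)677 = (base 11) 566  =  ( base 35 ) JC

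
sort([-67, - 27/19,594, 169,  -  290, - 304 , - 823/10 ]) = [- 304, - 290, - 823/10, - 67, - 27/19, 169,  594]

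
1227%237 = 42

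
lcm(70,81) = 5670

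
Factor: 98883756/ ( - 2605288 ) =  - 2^ ( - 1 )*3^2*7^( - 1)*73^1*191^1*197^1*46523^( - 1)  =  -24720939/651322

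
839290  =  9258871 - 8419581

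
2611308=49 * 53292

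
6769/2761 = 2 + 1247/2761 = 2.45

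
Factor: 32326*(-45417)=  - 2^1*3^1*  7^1* 2309^1 * 15139^1= - 1468149942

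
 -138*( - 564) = 77832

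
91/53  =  1  +  38/53 = 1.72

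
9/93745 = 9/93745 = 0.00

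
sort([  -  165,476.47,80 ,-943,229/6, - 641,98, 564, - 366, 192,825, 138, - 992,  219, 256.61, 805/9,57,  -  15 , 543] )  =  [ -992, - 943, - 641, - 366, - 165, - 15, 229/6,57,80, 805/9,98,138, 192,219,256.61,476.47,543,  564,825] 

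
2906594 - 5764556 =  - 2857962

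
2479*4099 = 10161421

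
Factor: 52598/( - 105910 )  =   - 221/445=- 5^( - 1 )*13^1* 17^1*89^ ( - 1 )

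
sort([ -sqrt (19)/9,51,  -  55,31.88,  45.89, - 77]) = [ -77, - 55, - sqrt(19)/9,31.88 , 45.89, 51]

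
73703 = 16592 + 57111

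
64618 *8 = 516944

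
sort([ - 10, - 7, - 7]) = [ - 10, - 7, - 7 ] 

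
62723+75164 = 137887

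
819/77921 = 819/77921 = 0.01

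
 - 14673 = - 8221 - 6452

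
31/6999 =31/6999 = 0.00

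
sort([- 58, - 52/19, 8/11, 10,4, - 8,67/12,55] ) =[ - 58, - 8, - 52/19, 8/11, 4,67/12,10,55 ] 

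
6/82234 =3/41117 =0.00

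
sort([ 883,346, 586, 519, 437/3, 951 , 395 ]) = [ 437/3, 346, 395,519,586, 883,  951 ] 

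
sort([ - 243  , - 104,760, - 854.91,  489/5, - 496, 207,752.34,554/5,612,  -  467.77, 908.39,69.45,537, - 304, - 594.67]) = [-854.91,-594.67 , - 496, - 467.77 ,-304, - 243,-104,69.45, 489/5 , 554/5,  207 , 537, 612,752.34 , 760, 908.39 ]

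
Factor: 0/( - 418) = 0 = 0^1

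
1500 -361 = 1139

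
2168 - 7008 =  - 4840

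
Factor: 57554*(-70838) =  - 2^2*7^1 * 4111^1*35419^1 = - 4077010252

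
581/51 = 581/51=11.39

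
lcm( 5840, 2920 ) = 5840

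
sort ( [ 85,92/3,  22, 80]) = [22,92/3,  80, 85 ] 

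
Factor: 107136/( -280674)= - 192/503 = -2^6*3^1  *503^( - 1 ) 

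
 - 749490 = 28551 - 778041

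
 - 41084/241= - 171 +127/241 = - 170.47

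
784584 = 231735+552849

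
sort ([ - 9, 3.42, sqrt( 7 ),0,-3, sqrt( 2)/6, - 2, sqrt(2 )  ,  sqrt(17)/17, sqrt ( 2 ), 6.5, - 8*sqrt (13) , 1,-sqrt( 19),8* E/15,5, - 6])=[ - 8 * sqrt(  13 ), - 9, - 6,-sqrt ( 19 ),-3, - 2 , 0, sqrt ( 2)/6 , sqrt(17 )/17, 1,sqrt(2), sqrt( 2) , 8 *E/15, sqrt(  7 ),3.42, 5,6.5]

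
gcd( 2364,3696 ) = 12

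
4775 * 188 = 897700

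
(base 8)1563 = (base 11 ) 733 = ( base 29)11D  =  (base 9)1181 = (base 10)883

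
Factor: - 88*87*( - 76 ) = 581856 = 2^5*3^1*11^1*19^1 *29^1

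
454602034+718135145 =1172737179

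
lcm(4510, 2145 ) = 175890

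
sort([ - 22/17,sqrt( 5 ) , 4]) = [- 22/17,  sqrt(5 ),4 ]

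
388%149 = 90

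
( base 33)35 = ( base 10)104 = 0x68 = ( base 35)2Y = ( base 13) 80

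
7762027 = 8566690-804663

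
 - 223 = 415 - 638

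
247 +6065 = 6312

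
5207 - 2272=2935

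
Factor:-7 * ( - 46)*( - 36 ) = - 11592 = - 2^3 * 3^2*7^1 *23^1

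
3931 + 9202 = 13133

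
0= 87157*0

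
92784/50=46392/25 = 1855.68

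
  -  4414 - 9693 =-14107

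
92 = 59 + 33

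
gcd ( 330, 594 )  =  66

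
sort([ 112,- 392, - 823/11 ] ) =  [-392,  -  823/11,112] 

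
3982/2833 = 3982/2833 = 1.41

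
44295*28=1240260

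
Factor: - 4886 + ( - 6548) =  - 11434 = -2^1*5717^1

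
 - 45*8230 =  - 370350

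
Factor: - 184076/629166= - 92038/314583 = - 2^1*3^( - 1)*17^1* 19^( - 1)*2707^1*5519^( - 1)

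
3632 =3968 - 336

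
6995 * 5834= 40808830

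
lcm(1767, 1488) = 28272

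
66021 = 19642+46379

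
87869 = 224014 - 136145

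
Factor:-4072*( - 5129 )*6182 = 2^4*11^1*23^1*223^1 * 281^1 * 509^1=129112850416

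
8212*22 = 180664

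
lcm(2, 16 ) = 16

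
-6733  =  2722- 9455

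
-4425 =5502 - 9927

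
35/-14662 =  -1 + 14627/14662 = -0.00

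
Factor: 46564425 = 3^2*5^2*206953^1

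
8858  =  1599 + 7259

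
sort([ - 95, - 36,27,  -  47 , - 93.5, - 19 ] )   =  [-95, -93.5,-47, - 36, - 19 , 27 ] 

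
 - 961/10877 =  - 961/10877=- 0.09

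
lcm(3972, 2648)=7944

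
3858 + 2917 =6775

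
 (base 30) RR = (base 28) 11P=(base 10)837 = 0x345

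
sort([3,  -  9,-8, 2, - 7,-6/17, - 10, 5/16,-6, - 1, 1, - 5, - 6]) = [ - 10, - 9,-8 , - 7,-6,  -  6,-5,-1,-6/17,5/16, 1,  2, 3]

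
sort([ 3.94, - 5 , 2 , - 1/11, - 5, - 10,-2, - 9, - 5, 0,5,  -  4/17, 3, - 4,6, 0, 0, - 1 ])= [ - 10, - 9, - 5, - 5, - 5,  -  4,-2, - 1, - 4/17,-1/11, 0,  0,0, 2, 3,3.94, 5,6] 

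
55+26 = 81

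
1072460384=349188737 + 723271647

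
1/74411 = 1/74411=   0.00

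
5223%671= 526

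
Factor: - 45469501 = - 7^2 * 11^2*7669^1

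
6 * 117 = 702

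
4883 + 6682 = 11565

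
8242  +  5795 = 14037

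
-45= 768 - 813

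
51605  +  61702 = 113307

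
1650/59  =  1650/59 = 27.97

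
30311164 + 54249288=84560452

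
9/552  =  3/184 = 0.02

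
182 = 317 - 135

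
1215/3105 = 9/23 = 0.39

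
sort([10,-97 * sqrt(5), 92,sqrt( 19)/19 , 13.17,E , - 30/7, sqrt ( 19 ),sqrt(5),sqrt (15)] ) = [-97*sqrt(5), -30/7 , sqrt( 19)/19, sqrt( 5 ),E, sqrt( 15),sqrt(19),10, 13.17 , 92 ]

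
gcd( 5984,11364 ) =4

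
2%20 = 2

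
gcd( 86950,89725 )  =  925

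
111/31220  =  111/31220=0.00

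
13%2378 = 13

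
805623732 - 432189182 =373434550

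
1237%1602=1237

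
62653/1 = 62653 = 62653.00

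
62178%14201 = 5374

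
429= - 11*( - 39) 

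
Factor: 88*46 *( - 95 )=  - 2^4*5^1  *11^1*19^1*23^1=- 384560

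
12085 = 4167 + 7918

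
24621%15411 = 9210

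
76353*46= 3512238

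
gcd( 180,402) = 6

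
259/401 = 259/401 = 0.65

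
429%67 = 27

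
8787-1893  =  6894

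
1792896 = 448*4002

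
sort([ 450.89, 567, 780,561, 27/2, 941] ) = [27/2, 450.89,561, 567,780,941]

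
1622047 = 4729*343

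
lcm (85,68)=340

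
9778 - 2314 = 7464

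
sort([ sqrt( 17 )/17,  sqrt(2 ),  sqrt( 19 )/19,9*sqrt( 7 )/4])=[sqrt ( 19 )/19, sqrt(17 )/17, sqrt( 2 ), 9 *sqrt( 7)/4]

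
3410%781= 286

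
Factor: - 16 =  - 2^4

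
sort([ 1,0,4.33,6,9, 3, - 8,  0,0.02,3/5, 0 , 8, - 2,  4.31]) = [ - 8,-2,0, 0, 0,0.02,3/5,1, 3,4.31,4.33 , 6,8,9 ] 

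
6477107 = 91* 71177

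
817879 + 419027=1236906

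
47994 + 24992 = 72986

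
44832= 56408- 11576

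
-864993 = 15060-880053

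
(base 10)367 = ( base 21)ha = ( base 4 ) 11233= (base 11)304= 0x16F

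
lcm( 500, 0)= 0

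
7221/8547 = 2407/2849 = 0.84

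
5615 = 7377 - 1762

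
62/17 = 3 + 11/17= 3.65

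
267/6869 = 267/6869 = 0.04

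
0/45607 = 0= 0.00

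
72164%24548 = 23068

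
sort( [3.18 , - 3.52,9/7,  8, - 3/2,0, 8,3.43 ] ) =[ - 3.52, - 3/2 , 0 , 9/7 , 3.18, 3.43,8, 8 ]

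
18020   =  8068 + 9952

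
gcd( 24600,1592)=8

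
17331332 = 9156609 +8174723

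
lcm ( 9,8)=72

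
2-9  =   - 7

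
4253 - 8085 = - 3832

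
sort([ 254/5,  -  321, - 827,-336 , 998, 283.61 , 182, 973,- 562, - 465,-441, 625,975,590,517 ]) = [  -  827, - 562,  -  465,  -  441,-336,- 321 , 254/5 , 182, 283.61, 517,590,625,973, 975,998]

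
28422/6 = 4737 = 4737.00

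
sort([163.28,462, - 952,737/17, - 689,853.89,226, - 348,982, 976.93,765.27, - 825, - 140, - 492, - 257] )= [ - 952, - 825, - 689, - 492, - 348, - 257, - 140, 737/17,  163.28, 226 , 462, 765.27  ,  853.89,976.93,982]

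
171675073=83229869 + 88445204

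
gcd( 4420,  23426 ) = 442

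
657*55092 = 36195444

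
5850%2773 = 304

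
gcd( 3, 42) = 3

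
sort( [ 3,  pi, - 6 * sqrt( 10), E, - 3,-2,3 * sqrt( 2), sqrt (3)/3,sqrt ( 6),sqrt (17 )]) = [ - 6 *sqrt( 10),- 3, - 2,sqrt(3)/3, sqrt( 6 ), E,3,pi,sqrt(17 )  ,  3*sqrt( 2)] 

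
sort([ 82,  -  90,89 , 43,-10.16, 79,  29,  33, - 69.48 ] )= [ - 90, -69.48, - 10.16,29, 33, 43, 79, 82, 89 ] 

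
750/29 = 25 + 25/29= 25.86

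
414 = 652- 238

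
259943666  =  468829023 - 208885357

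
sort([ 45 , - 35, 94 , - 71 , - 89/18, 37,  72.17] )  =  [ - 71, - 35, - 89/18, 37,45, 72.17,94]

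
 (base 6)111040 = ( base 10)9312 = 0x2460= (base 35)7L2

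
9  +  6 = 15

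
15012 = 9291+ 5721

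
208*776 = 161408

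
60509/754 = 60509/754 = 80.25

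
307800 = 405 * 760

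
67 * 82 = 5494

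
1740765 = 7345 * 237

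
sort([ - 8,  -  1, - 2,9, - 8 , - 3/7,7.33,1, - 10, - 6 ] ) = [ - 10,-8, - 8,-6, - 2,-1, - 3/7,1, 7.33,9 ] 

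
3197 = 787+2410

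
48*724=34752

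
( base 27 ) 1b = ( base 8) 46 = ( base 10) 38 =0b100110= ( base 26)1C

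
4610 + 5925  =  10535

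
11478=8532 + 2946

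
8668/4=2167 = 2167.00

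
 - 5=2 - 7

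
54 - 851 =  - 797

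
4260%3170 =1090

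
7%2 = 1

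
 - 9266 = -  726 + - 8540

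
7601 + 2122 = 9723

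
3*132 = 396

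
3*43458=130374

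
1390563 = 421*3303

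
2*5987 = 11974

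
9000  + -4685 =4315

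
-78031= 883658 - 961689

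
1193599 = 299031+894568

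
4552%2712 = 1840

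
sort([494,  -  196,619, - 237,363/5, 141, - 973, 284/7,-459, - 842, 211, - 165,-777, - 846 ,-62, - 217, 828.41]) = [ - 973, - 846, - 842, - 777 , - 459, - 237, - 217, - 196, - 165 , - 62, 284/7, 363/5, 141, 211, 494, 619, 828.41]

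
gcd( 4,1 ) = 1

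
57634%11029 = 2489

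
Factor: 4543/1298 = 7/2 = 2^ ( - 1) * 7^1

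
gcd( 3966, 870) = 6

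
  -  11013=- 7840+-3173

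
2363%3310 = 2363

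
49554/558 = 88 + 25/31=88.81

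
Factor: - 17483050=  - 2^1*5^2*13^2*2069^1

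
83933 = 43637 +40296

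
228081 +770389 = 998470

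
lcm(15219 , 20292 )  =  60876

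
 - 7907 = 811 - 8718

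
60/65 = 12/13 = 0.92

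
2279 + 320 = 2599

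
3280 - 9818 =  - 6538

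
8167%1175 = 1117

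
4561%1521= 1519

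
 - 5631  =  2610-8241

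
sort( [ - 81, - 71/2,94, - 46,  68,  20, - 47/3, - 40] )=[ - 81, - 46,  -  40, - 71/2, - 47/3, 20, 68,94] 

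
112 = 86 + 26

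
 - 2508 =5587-8095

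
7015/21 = 7015/21 = 334.05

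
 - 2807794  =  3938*( - 713)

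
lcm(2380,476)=2380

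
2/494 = 1/247 = 0.00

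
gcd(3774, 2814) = 6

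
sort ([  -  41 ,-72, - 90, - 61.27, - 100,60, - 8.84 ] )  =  [ - 100, - 90, - 72, - 61.27, - 41, - 8.84,60] 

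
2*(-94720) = - 189440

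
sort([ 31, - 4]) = [ - 4 , 31]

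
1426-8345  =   - 6919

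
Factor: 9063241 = 11^1*109^1*7559^1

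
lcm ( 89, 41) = 3649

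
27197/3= 27197/3=9065.67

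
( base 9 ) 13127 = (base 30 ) 9P4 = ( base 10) 8854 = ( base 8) 21226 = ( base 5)240404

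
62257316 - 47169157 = 15088159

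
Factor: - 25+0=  - 25 = - 5^2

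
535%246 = 43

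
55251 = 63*877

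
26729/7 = 3818 + 3/7 = 3818.43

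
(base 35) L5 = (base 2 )1011100100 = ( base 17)299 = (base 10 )740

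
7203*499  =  3594297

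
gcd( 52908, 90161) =1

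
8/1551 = 8/1551 =0.01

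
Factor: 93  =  3^1 * 31^1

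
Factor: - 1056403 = -163^1*6481^1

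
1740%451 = 387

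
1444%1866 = 1444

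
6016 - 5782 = 234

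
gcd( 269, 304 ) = 1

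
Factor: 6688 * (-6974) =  - 2^6 * 11^2 *19^1*317^1 = - 46642112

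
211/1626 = 211/1626 =0.13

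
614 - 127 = 487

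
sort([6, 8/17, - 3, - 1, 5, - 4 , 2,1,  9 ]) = [  -  4, - 3, - 1, 8/17, 1,  2, 5, 6, 9 ]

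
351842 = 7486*47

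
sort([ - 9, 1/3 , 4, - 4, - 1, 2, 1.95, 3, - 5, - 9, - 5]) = [ - 9, - 9, - 5, - 5 ,-4,-1, 1/3, 1.95,  2,3,4] 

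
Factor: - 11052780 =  - 2^2*3^1*5^1*41^1*4493^1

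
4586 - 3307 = 1279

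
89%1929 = 89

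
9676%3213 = 37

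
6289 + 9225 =15514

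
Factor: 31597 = 19^1*1663^1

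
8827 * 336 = 2965872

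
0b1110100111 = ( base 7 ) 2504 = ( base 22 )1kb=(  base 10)935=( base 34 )rh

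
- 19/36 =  - 1+ 17/36 = -0.53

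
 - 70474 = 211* ( - 334 ) 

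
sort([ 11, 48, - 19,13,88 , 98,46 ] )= [- 19,11,13,46 , 48 , 88,98 ]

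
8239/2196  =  8239/2196 = 3.75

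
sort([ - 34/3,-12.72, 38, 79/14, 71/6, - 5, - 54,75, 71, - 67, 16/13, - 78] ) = [ - 78 , - 67, - 54,  -  12.72,-34/3,-5,16/13, 79/14 , 71/6, 38 , 71, 75 ]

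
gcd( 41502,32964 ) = 6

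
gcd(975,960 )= 15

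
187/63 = 2 + 61/63 = 2.97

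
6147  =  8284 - 2137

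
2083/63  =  2083/63=   33.06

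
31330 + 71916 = 103246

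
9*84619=761571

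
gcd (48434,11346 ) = 122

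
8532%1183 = 251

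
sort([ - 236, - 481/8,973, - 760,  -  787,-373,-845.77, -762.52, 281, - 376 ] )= [  -  845.77, - 787,  -  762.52, - 760,-376, - 373,  -  236,  -  481/8,281, 973 ]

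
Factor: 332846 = 2^1 * 163^1*1021^1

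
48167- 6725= 41442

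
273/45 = 91/15 = 6.07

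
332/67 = 4 + 64/67 = 4.96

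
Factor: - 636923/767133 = -3^(-2)*7^1*85237^(-1)*90989^1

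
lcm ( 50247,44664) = 401976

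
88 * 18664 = 1642432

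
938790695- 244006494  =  694784201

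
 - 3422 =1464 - 4886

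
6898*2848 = 19645504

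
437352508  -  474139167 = -36786659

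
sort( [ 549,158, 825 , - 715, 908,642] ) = [ - 715,158, 549, 642, 825,908]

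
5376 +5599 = 10975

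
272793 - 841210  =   - 568417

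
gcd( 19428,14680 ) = 4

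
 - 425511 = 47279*( - 9 )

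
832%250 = 82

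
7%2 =1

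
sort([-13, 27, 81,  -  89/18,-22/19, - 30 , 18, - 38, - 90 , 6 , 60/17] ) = [ - 90, - 38, - 30,-13 , - 89/18, - 22/19,60/17, 6, 18,27,81 ] 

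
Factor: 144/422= 72/211 = 2^3*3^2*211^( - 1)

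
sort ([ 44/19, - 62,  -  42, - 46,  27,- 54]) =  [  -  62,-54,-46, - 42,44/19,27 ]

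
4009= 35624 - 31615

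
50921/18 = 2828 + 17/18 = 2828.94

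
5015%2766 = 2249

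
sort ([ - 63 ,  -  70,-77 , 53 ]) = [-77, - 70,-63  ,  53]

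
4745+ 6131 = 10876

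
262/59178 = 131/29589 = 0.00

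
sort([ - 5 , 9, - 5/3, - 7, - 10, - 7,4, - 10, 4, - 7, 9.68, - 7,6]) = [ - 10, - 10, - 7, - 7,-7, - 7, - 5,-5/3 , 4, 4, 6,  9,9.68 ]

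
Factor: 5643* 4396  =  24806628 = 2^2 * 3^3 * 7^1 * 11^1*19^1*157^1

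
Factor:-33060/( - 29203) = 2^2*3^1 * 5^1* 53^( - 1) = 60/53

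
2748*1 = 2748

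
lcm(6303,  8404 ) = 25212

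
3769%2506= 1263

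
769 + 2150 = 2919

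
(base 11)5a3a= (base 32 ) 7n4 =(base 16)1ee4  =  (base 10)7908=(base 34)6sk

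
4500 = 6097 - 1597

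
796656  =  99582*8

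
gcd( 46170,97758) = 18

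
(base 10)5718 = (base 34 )4W6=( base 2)1011001010110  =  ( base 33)589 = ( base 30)6AI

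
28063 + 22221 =50284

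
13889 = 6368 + 7521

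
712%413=299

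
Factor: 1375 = 5^3*11^1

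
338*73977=25004226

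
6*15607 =93642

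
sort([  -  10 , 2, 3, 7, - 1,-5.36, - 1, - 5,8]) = [ - 10, - 5.36, - 5, - 1, - 1, 2 , 3 , 7, 8]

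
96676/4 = 24169 = 24169.00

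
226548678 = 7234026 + 219314652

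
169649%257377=169649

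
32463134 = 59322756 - 26859622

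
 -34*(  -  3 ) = 102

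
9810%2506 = 2292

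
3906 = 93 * 42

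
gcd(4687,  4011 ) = 1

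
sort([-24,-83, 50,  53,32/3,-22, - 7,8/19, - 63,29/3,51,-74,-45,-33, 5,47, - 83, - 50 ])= [ - 83, - 83, - 74,-63 ,-50, - 45,-33,  -  24,-22,  -  7,8/19, 5,29/3,32/3,  47,50, 51 , 53]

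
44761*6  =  268566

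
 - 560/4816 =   -  5/43 = - 0.12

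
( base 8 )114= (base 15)51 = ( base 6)204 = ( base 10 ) 76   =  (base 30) 2G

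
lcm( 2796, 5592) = 5592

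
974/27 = 36 + 2/27 = 36.07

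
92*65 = 5980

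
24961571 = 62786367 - 37824796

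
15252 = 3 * 5084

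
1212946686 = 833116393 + 379830293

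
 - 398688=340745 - 739433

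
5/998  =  5/998 = 0.01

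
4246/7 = 606 + 4/7 = 606.57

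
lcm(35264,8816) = 35264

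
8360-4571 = 3789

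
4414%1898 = 618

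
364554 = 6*60759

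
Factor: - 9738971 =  - 11^1*83^1*10667^1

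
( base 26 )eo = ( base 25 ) fd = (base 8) 604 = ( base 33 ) BP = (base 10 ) 388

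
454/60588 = 227/30294 = 0.01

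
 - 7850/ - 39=201 +11/39 = 201.28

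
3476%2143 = 1333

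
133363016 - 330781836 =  - 197418820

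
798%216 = 150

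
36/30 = 1  +  1/5 = 1.20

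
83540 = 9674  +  73866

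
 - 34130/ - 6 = 17065/3 = 5688.33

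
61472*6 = 368832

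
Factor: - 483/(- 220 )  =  2^( - 2)*3^1*5^( - 1)*7^1*11^( - 1)*23^1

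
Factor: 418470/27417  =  2^1* 5^1*19^(-1 )*29^1 = 290/19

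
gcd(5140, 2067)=1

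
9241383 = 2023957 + 7217426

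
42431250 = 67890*625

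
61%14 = 5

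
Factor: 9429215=5^1*83^1 * 22721^1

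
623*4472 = 2786056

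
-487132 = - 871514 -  - 384382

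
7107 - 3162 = 3945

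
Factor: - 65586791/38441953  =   -11^( - 1)*31^ ( - 1)*79^( - 1)*1427^ ( - 1)*65586791^1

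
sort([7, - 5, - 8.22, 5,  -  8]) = [ - 8.22, - 8,-5, 5, 7 ] 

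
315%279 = 36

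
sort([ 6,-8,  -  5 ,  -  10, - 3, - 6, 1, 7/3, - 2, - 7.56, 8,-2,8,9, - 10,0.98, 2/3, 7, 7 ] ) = [-10,-10, - 8,-7.56,- 6, - 5, - 3, -2,-2,2/3,  0.98, 1, 7/3,6, 7,7, 8,8, 9 ] 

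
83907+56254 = 140161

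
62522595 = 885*70647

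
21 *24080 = 505680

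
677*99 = 67023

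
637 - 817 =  - 180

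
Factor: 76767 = 3^1 *25589^1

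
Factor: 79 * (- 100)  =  - 7900 =- 2^2*5^2 *79^1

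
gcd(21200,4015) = 5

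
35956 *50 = 1797800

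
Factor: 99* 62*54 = 331452 =2^2 * 3^5*11^1*31^1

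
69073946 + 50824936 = 119898882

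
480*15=7200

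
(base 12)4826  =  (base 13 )38b8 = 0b1111110011110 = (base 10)8094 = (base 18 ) 16hc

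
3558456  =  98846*36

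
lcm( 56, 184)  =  1288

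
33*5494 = 181302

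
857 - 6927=-6070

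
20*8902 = 178040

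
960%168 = 120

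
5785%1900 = 85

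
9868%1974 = 1972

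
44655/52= 858 + 3/4= 858.75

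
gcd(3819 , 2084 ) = 1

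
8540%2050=340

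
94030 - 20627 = 73403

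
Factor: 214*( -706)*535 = - 80829940 = -  2^2*5^1*107^2*353^1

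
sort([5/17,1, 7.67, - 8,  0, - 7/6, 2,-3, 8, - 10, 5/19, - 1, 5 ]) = [ -10, - 8, - 3,  -  7/6,-1,0, 5/19,5/17,1,2,5,  7.67, 8]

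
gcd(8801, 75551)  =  1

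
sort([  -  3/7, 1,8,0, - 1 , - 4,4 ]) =[ - 4,  -  1, - 3/7,0,  1,  4 , 8 ]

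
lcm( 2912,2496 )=17472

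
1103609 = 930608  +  173001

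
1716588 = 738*2326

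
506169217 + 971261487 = 1477430704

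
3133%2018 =1115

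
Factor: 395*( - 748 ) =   -  295460 =- 2^2*5^1*11^1 * 17^1*79^1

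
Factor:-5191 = -29^1 * 179^1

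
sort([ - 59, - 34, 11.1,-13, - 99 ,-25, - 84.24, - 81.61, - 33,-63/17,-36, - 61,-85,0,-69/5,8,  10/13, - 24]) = [-99,-85,-84.24,-81.61,-61,-59,-36, - 34,-33, - 25,  -  24, -69/5, - 13,-63/17,0,  10/13,  8,11.1]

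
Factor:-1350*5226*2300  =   - 16226730000= - 2^4* 3^4*5^4*13^1*23^1 * 67^1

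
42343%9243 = 5371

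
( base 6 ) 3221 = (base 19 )20B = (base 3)1000011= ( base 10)733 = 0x2DD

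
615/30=20+ 1/2 = 20.50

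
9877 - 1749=8128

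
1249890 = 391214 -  - 858676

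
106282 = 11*9662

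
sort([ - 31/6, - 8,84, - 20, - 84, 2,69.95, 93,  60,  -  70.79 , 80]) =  [ - 84,-70.79, - 20, - 8,-31/6 , 2, 60, 69.95,80,84,  93]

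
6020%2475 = 1070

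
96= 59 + 37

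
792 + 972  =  1764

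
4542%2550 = 1992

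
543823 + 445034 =988857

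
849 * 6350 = 5391150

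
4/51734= 2/25867 =0.00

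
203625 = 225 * 905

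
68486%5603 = 1250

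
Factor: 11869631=11869631^1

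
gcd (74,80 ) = 2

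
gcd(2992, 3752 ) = 8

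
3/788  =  3/788 = 0.00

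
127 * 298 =37846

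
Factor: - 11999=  - 13^2*71^1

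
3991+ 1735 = 5726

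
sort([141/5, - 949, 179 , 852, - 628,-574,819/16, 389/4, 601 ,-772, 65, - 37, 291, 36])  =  [ - 949, - 772,- 628,-574,-37,141/5, 36, 819/16, 65, 389/4, 179,291,601,  852] 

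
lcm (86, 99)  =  8514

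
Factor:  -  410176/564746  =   - 544/749 = - 2^5*7^( - 1 ) * 17^1 * 107^( - 1)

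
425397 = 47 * 9051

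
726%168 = 54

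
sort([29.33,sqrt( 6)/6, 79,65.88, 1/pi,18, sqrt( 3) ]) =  [ 1/pi,sqrt( 6) /6, sqrt( 3),18, 29.33 , 65.88,  79 ]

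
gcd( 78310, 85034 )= 82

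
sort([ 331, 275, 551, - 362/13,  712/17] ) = [ - 362/13,712/17,275,331,551]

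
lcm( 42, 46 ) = 966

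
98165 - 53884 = 44281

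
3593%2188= 1405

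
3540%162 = 138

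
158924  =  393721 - 234797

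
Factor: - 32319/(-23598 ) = 2^ ( - 1)*3^2*7^1*23^ ( - 1) = 63/46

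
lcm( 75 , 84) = 2100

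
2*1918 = 3836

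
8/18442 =4/9221=0.00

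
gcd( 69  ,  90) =3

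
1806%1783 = 23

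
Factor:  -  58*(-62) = 2^2*29^1*31^1  =  3596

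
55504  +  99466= 154970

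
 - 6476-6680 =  - 13156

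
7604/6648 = 1 + 239/1662 = 1.14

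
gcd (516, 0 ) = 516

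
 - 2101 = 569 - 2670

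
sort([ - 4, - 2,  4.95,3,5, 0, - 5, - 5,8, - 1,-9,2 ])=[ - 9,  -  5, - 5, - 4, - 2,- 1,0, 2,3, 4.95,5,8]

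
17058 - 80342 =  - 63284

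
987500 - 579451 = 408049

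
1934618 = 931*2078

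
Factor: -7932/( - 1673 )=2^2*3^1*7^(  -  1 )* 239^( - 1 ) * 661^1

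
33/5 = 6 + 3/5 = 6.60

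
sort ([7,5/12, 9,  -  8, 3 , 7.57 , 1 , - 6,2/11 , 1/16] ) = [-8,-6,1/16,2/11,5/12, 1, 3, 7,7.57, 9] 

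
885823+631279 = 1517102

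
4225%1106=907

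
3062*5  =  15310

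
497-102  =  395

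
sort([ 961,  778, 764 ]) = [ 764, 778, 961 ] 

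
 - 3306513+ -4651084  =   - 7957597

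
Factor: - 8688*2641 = -22945008 = - 2^4*3^1*19^1*139^1 * 181^1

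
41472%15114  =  11244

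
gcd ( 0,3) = 3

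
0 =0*6738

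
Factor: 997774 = 2^1*29^1*17203^1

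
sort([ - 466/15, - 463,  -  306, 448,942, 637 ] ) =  [ - 463,  -  306, - 466/15, 448,  637 , 942 ]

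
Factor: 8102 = 2^1*4051^1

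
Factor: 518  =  2^1 *7^1 * 37^1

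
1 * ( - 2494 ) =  - 2494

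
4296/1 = 4296= 4296.00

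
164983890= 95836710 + 69147180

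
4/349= 4/349 = 0.01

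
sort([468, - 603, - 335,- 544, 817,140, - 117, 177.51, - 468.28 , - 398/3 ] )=[ - 603, - 544, - 468.28, - 335, - 398/3, - 117,140, 177.51,468, 817 ] 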